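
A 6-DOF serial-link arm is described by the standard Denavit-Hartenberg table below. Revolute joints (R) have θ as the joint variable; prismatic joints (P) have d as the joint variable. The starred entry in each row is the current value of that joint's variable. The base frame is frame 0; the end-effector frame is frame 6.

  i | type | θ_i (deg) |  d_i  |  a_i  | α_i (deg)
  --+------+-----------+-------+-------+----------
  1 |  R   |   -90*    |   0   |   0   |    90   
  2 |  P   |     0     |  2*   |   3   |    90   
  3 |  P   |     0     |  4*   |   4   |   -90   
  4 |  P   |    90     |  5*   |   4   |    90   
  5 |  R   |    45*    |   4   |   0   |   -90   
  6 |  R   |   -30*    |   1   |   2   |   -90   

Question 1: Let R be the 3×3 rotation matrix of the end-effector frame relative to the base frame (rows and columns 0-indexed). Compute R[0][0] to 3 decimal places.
-0.612

End-effector x-axis (col 0 of R) = (-0.6124,-0.5000,0.6124)
R[0][0] = -0.6124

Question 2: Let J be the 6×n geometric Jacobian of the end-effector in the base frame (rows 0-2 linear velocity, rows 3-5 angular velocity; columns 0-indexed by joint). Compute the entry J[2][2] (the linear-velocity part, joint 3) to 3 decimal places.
prismatic axis z_2 = (-0.0000,-0.0000,-1.0000)
J_v[:, 2] = z_2; J_ω[:, 2] = (0,0,0)
entry J[2][2] = -1.0000

-1.000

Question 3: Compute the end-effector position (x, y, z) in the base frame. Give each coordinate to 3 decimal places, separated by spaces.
after link 1: o_1 = (0.0000, 0.0000, 0.0000)
after link 2: o_2 = (-2.0000, -3.0000, 0.0000)
after link 3: o_3 = (-2.0000, -7.0000, -4.0000)
after link 4: o_4 = (-7.0000, -7.0000, 0.0000)
after link 5: o_5 = (-7.0000, -11.0000, 0.0000)
after link 6: o_6 = (-8.9319, -12.0000, 0.5176)

-8.932 -12.000 0.518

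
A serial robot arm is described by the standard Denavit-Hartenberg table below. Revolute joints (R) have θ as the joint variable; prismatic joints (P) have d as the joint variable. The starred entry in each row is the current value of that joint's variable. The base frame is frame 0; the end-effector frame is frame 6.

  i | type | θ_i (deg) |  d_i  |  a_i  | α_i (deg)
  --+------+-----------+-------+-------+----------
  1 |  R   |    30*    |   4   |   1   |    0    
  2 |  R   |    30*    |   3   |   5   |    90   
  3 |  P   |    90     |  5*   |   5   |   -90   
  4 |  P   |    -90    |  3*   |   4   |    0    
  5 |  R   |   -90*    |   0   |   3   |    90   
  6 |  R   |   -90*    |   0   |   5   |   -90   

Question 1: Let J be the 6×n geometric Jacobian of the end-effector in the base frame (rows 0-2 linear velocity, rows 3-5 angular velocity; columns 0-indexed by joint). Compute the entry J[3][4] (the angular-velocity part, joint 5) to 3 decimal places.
axis z_4 = (-0.5000,-0.8660,0.0000); lever o_n−o_4 = (2.5000,4.3301,-3.0000)
cross product → J_v[:, 4] = (2.5981,-1.5000,-0.0000)
J_ω[:, 4] = z_4
entry J[3][4] = -0.5000

-0.500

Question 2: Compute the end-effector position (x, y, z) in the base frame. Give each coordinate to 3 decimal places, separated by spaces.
12.160 2.062 9.000

after link 1: o_1 = (0.8660, 0.5000, 4.0000)
after link 2: o_2 = (3.3660, 4.8301, 7.0000)
after link 3: o_3 = (7.6962, 2.3301, 12.0000)
after link 4: o_4 = (9.6603, -2.2679, 12.0000)
after link 5: o_5 = (9.6603, -2.2679, 9.0000)
after link 6: o_6 = (12.1603, 2.0622, 9.0000)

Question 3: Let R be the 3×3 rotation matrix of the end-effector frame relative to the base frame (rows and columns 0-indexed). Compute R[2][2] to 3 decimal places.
End-effector z-axis (col 2 of R) = (0.0000,-0.0000,-1.0000)
R[2][2] = -1.0000

-1.000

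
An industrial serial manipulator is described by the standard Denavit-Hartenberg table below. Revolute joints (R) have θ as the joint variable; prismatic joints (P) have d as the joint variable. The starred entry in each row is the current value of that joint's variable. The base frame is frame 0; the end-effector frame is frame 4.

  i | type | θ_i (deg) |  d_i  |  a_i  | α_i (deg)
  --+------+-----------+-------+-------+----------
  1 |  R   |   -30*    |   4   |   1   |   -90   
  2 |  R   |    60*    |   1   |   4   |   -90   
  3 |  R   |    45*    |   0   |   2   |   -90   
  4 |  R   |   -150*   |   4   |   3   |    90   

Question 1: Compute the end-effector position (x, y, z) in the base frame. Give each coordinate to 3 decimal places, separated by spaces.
after link 1: o_1 = (0.8660, -0.5000, 4.0000)
after link 2: o_2 = (3.0981, -0.6340, 0.5359)
after link 3: o_3 = (3.0033, -2.2123, -0.6888)
after link 4: o_4 = (-0.6376, -1.2549, 2.6016)

-0.638 -1.255 2.602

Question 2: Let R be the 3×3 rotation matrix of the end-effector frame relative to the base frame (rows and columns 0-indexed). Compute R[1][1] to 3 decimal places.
-0.436

End-effector y-axis (col 1 of R) = (-0.6597,-0.4356,0.6124)
R[1][1] = -0.4356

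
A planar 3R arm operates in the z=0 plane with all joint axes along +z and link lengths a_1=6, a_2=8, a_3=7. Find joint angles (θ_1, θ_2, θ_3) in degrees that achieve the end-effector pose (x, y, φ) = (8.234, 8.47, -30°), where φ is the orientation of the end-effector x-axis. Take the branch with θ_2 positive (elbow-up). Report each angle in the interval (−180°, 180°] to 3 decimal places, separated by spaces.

45.000 60.002 -135.002

wrist centre = target − a_3·(cos φ, sin φ) = (2.1718, 11.9700)
cos θ_2 = (147.9977−6²−8²)/(2·6·8) = 0.5000; θ_2 = 60.0016° (elbow-up)
β = atan2(11.9700,2.1718) = 79.7162°; ψ = atan2(6.9283,9.9998) = 34.7159°
θ_1 = β − ψ = 45.0003°
θ_3 = φ − θ_1 − θ_2 = -135.0018° (wrapped to (-180°,180°])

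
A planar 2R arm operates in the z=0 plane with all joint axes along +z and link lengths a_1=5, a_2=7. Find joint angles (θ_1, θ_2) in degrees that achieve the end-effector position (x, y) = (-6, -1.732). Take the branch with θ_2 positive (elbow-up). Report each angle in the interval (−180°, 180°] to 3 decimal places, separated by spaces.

cos θ_2 = (38.9998−5²−7²)/(2·5·7) = -0.5000; θ_2 = 120.0002° (elbow-up)
β = atan2(-1.7320,-6.0000) = -163.8983°; ψ = atan2(6.0622,1.5000) = 76.1022°
θ_1 = β − ψ = -240.0006°

119.999 120.000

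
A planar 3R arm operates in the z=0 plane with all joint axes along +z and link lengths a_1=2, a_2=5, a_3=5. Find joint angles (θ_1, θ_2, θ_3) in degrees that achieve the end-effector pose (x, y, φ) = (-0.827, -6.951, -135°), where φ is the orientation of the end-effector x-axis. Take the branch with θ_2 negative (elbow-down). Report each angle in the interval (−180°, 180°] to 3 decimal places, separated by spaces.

44.996 -119.995 -60.002

wrist centre = target − a_3·(cos φ, sin φ) = (2.7085, -3.4155)
cos θ_2 = (19.0016−2²−5²)/(2·2·5) = -0.4999; θ_2 = -119.9948° (elbow-down)
β = atan2(-3.4155,2.7085) = -51.5849°; ψ = atan2(-4.3304,-0.4996) = -96.5813°
θ_1 = β − ψ = 44.9965°
θ_3 = φ − θ_1 − θ_2 = -60.0016° (wrapped to (-180°,180°])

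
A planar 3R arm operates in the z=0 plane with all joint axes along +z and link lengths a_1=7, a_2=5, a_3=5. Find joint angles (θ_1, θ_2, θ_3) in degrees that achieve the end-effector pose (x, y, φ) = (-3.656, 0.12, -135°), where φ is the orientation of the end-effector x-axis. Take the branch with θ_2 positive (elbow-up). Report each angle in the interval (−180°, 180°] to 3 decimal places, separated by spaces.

48.770 150.001 26.229

wrist centre = target − a_3·(cos φ, sin φ) = (-0.1205, 3.6555)
cos θ_2 = (13.3774−7²−5²)/(2·7·5) = -0.8660; θ_2 = 150.0013° (elbow-up)
β = atan2(3.6555,-0.1205) = 91.8875°; ψ = atan2(2.4999,2.6698) = 43.1175°
θ_1 = β − ψ = 48.7699°
θ_3 = φ − θ_1 − θ_2 = 26.2288° (wrapped to (-180°,180°])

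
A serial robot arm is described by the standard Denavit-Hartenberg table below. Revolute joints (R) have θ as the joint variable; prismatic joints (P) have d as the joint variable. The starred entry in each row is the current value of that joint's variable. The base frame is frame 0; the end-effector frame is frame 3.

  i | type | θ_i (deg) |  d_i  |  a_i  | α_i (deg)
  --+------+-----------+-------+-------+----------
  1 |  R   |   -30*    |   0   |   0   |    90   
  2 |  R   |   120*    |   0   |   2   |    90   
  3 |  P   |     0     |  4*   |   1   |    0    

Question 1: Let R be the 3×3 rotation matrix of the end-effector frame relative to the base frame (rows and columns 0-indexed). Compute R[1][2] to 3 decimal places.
End-effector z-axis (col 2 of R) = (0.7500,-0.4330,0.5000)
R[1][2] = -0.4330

-0.433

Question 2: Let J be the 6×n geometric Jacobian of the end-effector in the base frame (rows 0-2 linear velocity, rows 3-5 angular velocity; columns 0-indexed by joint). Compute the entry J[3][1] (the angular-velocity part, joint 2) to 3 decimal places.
-0.500

axis z_1 = (-0.5000,-0.8660,0.0000); lever o_n−o_1 = (1.7010,-0.9821,4.5981)
cross product → J_v[:, 1] = (-3.9821,2.2990,1.9641)
J_ω[:, 1] = z_1
entry J[3][1] = -0.5000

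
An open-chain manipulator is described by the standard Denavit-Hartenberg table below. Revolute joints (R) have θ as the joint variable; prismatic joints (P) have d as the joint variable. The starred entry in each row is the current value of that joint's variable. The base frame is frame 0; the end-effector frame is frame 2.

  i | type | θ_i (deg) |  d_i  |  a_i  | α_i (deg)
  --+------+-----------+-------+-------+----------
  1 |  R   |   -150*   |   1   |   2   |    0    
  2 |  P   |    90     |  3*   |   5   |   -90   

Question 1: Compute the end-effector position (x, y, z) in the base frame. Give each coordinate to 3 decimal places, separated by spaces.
0.768 -5.330 4.000

after link 1: o_1 = (-1.7321, -1.0000, 1.0000)
after link 2: o_2 = (0.7679, -5.3301, 4.0000)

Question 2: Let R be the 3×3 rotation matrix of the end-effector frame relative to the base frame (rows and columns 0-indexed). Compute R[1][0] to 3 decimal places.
End-effector x-axis (col 0 of R) = (0.5000,-0.8660,0.0000)
R[1][0] = -0.8660

-0.866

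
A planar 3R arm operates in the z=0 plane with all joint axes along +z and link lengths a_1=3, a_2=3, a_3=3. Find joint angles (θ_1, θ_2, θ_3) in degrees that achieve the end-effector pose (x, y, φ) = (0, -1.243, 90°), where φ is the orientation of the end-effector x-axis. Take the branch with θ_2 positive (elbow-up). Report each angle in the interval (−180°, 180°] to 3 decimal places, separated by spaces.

-134.995 89.990 135.005

wrist centre = target − a_3·(cos φ, sin φ) = (-0.0000, -4.2430)
cos θ_2 = (18.0030−3²−3²)/(2·3·3) = 0.0002; θ_2 = 89.9903° (elbow-up)
β = atan2(-4.2430,-0.0000) = -90.0000°; ψ = atan2(3.0000,3.0005) = 44.9951°
θ_1 = β − ψ = -134.9951°
θ_3 = φ − θ_1 − θ_2 = 135.0049° (wrapped to (-180°,180°])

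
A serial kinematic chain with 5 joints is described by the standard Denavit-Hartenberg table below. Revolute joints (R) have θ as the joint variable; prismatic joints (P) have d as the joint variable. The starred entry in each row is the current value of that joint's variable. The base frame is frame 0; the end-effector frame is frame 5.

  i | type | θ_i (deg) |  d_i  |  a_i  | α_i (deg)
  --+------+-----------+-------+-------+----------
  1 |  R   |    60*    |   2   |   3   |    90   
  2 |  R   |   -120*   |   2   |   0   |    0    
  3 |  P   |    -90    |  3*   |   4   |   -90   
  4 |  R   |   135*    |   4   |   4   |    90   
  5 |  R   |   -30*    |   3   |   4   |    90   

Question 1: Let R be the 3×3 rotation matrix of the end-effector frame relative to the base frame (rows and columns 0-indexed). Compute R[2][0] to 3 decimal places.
0.127

End-effector x-axis (col 0 of R) = (-0.1402,0.9820,0.1268)
R[2][0] = 0.1268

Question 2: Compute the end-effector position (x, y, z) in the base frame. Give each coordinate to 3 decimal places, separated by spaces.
after link 1: o_1 = (1.5000, 2.5981, 2.0000)
after link 2: o_2 = (3.2321, 1.5981, 2.0000)
after link 3: o_3 = (4.0981, -2.9019, 4.0000)
after link 4: o_4 = (1.8733, -1.0984, -0.8783)
after link 5: o_5 = (-1.4430, 2.2991, 0.6897)

-1.443 2.299 0.690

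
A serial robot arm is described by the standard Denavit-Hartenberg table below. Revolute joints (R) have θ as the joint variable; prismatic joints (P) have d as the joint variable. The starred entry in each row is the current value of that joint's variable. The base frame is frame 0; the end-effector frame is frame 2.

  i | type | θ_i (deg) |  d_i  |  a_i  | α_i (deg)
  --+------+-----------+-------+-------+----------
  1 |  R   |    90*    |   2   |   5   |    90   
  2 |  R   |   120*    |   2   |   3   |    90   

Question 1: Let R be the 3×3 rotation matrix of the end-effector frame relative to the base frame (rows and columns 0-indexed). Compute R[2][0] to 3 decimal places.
0.866

End-effector x-axis (col 0 of R) = (-0.0000,-0.5000,0.8660)
R[2][0] = 0.8660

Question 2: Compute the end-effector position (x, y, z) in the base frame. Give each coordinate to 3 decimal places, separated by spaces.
2.000 3.500 4.598

after link 1: o_1 = (0.0000, 5.0000, 2.0000)
after link 2: o_2 = (2.0000, 3.5000, 4.5981)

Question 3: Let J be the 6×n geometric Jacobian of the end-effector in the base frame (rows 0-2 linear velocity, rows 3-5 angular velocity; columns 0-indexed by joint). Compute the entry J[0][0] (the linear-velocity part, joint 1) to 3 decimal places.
-3.500

axis z_0 = ẑ; lever o_n−o_0 = (2.0000,3.5000,4.5981)
cross product → J_v[:, 0] = (-3.5000,2.0000,0.0000)
J_ω[:, 0] = z_0
entry J[0][0] = -3.5000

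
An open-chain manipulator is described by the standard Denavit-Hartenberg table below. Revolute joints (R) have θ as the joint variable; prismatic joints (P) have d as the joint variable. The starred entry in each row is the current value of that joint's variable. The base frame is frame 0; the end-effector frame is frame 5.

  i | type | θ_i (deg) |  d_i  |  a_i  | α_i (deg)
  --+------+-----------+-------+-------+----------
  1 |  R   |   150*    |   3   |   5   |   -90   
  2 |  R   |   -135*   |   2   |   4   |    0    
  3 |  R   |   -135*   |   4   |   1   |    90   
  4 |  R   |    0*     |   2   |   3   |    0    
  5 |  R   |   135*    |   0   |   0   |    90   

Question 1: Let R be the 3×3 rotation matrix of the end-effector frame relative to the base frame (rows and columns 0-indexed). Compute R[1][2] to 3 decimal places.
-0.612

End-effector z-axis (col 2 of R) = (-0.3536,-0.6124,-0.7071)
R[1][2] = -0.6124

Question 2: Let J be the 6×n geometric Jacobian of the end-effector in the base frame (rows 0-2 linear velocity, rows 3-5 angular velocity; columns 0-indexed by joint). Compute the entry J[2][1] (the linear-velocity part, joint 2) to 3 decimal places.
0.828

axis z_1 = (-0.5000,-0.8660,0.0000); lever o_n−o_1 = (-2.2826,-5.6104,-1.1716)
cross product → J_v[:, 1] = (1.0146,-0.5858,0.8284)
J_ω[:, 1] = z_1
entry J[2][1] = 0.8284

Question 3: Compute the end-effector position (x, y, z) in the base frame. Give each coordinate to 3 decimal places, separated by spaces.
-6.613 -3.110 1.828

after link 1: o_1 = (-4.3301, 2.5000, 3.0000)
after link 2: o_2 = (-2.8806, -0.6463, 5.8284)
after link 3: o_3 = (-4.8806, -4.1104, 4.8284)
after link 4: o_4 = (-6.6127, -3.1104, 1.8284)
after link 5: o_5 = (-6.6127, -3.1104, 1.8284)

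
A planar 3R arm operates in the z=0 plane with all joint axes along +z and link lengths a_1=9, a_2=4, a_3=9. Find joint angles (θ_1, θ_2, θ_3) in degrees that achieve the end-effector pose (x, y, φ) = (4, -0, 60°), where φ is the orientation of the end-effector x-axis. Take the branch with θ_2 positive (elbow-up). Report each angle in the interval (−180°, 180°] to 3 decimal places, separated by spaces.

-120.000 120.000 60.000

wrist centre = target − a_3·(cos φ, sin φ) = (-0.5000, -7.7942)
cos θ_2 = (61.0000−9²−4²)/(2·9·4) = -0.5000; θ_2 = 120.0000° (elbow-up)
β = atan2(-7.7942,-0.5000) = -93.6705°; ψ = atan2(3.4641,7.0000) = 26.3295°
θ_1 = β − ψ = -120.0000°
θ_3 = φ − θ_1 − θ_2 = 60.0000° (wrapped to (-180°,180°])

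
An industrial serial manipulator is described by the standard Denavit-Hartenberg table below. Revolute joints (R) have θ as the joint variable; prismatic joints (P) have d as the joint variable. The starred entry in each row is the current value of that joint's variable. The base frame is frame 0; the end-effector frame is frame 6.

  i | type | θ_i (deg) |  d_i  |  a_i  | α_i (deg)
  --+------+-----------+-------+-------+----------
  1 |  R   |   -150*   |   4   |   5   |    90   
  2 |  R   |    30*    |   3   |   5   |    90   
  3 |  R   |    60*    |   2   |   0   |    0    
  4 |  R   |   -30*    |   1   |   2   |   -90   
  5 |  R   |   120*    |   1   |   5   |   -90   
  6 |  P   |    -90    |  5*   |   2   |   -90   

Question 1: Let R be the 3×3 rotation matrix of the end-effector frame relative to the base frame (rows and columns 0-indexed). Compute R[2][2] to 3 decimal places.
0.533

End-effector z-axis (col 2 of R) = (0.8248,0.1875,0.5335)
R[2][2] = 0.5335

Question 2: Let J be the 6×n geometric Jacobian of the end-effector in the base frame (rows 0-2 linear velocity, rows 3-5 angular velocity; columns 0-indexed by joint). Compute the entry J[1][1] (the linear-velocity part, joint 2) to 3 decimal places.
axis z_1 = (-0.5000,0.8660,0.0000); lever o_n−o_1 = (-1.5858,2.7599,-1.3546)
cross product → J_v[:, 1] = (-1.1732,-0.6773,-0.0066)
J_ω[:, 1] = z_1
entry J[1][1] = -0.6773

-0.677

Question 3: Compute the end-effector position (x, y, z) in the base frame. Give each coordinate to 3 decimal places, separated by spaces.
-5.916 0.260 2.645

after link 1: o_1 = (-4.3301, -2.5000, 4.0000)
after link 2: o_2 = (-9.5801, -2.0670, 6.5000)
after link 3: o_3 = (-10.4462, -2.5670, 4.7679)
after link 4: o_4 = (-12.6782, -2.7010, 4.7679)
after link 5: o_5 = (-8.6124, -0.7970, 7.1854)
after link 6: o_6 = (-5.9159, 0.2599, 2.6454)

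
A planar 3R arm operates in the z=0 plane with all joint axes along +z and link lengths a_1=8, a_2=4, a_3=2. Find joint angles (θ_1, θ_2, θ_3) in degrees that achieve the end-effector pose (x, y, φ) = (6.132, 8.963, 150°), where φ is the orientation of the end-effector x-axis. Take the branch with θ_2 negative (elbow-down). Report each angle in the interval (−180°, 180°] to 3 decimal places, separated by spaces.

59.998 -45.003 135.005

wrist centre = target − a_3·(cos φ, sin φ) = (7.8641, 7.9630)
cos θ_2 = (125.2527−8²−4²)/(2·8·4) = 0.7071; θ_2 = -45.0027° (elbow-down)
β = atan2(7.9630,7.8641) = 45.3582°; ψ = atan2(-2.8286,10.8283) = -14.6397°
θ_1 = β − ψ = 59.9979°
θ_3 = φ − θ_1 − θ_2 = 135.0049° (wrapped to (-180°,180°])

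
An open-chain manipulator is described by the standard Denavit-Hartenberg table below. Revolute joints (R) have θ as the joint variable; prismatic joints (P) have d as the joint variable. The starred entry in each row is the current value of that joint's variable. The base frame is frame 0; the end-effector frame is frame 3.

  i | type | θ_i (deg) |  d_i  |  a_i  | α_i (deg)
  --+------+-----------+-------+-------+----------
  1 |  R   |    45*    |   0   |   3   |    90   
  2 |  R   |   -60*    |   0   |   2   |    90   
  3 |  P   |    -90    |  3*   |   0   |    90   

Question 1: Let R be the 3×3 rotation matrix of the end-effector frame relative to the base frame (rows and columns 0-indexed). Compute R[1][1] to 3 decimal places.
-0.612

End-effector y-axis (col 1 of R) = (-0.6124,-0.6124,-0.5000)
R[1][1] = -0.6124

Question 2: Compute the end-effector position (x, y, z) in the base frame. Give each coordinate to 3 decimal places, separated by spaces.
0.991 0.991 -3.232

after link 1: o_1 = (2.1213, 2.1213, 0.0000)
after link 2: o_2 = (2.8284, 2.8284, -1.7321)
after link 3: o_3 = (0.9913, 0.9913, -3.2321)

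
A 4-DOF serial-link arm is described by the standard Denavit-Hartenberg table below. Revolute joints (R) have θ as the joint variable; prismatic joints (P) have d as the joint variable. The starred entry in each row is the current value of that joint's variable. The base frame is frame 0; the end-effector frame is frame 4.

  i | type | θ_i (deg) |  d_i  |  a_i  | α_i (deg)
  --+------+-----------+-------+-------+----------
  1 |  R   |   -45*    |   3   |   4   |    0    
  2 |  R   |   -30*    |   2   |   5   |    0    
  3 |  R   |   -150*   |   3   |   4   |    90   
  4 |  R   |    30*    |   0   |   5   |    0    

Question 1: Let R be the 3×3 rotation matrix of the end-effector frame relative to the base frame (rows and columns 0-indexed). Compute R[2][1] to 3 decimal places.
End-effector y-axis (col 1 of R) = (0.3536,-0.3536,0.8660)
R[2][1] = 0.8660

0.866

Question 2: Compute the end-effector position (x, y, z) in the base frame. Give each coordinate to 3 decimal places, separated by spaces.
after link 1: o_1 = (2.8284, -2.8284, 3.0000)
after link 2: o_2 = (4.1225, -7.6581, 5.0000)
after link 3: o_3 = (1.2941, -4.8296, 8.0000)
after link 4: o_4 = (-1.7678, -1.7678, 10.5000)

-1.768 -1.768 10.500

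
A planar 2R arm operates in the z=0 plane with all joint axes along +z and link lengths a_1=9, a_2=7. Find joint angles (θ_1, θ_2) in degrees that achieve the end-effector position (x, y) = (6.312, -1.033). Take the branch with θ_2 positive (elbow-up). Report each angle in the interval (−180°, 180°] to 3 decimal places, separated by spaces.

-60.002 134.998

cos θ_2 = (40.9084−9²−7²)/(2·9·7) = -0.7071; θ_2 = 134.9975° (elbow-up)
β = atan2(-1.0330,6.3120) = -9.2944°; ψ = atan2(4.9500,4.0505) = 50.7071°
θ_1 = β − ψ = -60.0016°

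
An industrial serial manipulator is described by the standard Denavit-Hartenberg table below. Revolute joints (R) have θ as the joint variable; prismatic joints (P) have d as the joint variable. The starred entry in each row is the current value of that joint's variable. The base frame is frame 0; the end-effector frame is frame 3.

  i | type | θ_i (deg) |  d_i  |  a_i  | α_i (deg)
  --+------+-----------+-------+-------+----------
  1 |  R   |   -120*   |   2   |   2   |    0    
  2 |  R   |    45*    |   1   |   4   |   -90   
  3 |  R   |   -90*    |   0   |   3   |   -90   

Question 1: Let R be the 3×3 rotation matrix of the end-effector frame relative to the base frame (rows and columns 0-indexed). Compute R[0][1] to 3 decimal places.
End-effector y-axis (col 1 of R) = (-0.9659,-0.2588,-0.0000)
R[0][1] = -0.9659

-0.966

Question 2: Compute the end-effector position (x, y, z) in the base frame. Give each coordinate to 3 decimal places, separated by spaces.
0.035 -5.596 6.000

after link 1: o_1 = (-1.0000, -1.7321, 2.0000)
after link 2: o_2 = (0.0353, -5.5958, 3.0000)
after link 3: o_3 = (0.0353, -5.5958, 6.0000)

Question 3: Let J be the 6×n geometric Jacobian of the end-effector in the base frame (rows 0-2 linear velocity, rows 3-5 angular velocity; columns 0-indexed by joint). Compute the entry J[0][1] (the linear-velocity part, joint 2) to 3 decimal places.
3.864

axis z_1 = (0.0000,0.0000,1.0000); lever o_n−o_1 = (1.0353,-3.8637,4.0000)
cross product → J_v[:, 1] = (3.8637,1.0353,-0.0000)
J_ω[:, 1] = z_1
entry J[0][1] = 3.8637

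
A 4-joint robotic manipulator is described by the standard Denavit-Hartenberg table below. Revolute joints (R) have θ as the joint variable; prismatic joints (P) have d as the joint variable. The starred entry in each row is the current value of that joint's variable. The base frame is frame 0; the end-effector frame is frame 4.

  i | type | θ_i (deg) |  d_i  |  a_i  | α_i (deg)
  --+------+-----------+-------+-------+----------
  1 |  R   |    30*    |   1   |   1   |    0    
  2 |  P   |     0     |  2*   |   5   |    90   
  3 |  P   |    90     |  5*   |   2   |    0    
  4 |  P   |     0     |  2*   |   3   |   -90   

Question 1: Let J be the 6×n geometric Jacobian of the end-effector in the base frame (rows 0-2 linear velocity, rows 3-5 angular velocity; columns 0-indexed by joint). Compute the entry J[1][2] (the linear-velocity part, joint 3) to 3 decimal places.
-0.866

prismatic axis z_2 = (0.5000,-0.8660,0.0000)
J_v[:, 2] = z_2; J_ω[:, 2] = (0,0,0)
entry J[1][2] = -0.8660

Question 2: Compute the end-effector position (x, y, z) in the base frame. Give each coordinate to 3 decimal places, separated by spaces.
8.696 -3.062 8.000

after link 1: o_1 = (0.8660, 0.5000, 1.0000)
after link 2: o_2 = (5.1962, 3.0000, 3.0000)
after link 3: o_3 = (7.6962, -1.3301, 5.0000)
after link 4: o_4 = (8.6962, -3.0622, 8.0000)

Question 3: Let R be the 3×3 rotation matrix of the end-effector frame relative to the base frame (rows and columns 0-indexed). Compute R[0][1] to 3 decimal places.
End-effector y-axis (col 1 of R) = (-0.5000,0.8660,-0.0000)
R[0][1] = -0.5000

-0.500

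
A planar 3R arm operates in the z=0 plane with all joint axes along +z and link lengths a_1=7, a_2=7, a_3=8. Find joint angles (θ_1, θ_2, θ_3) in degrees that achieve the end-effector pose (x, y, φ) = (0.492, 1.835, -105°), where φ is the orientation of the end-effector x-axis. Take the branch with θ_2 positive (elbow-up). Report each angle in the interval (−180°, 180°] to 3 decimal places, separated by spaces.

30.000 89.996 135.004

wrist centre = target − a_3·(cos φ, sin φ) = (2.5626, 9.5624)
cos θ_2 = (98.0063−7²−7²)/(2·7·7) = 0.0001; θ_2 = 89.9963° (elbow-up)
β = atan2(9.5624,2.5626) = 74.9982°; ψ = atan2(7.0000,7.0004) = 44.9982°
θ_1 = β − ψ = 30.0001°
θ_3 = φ − θ_1 − θ_2 = 135.0036° (wrapped to (-180°,180°])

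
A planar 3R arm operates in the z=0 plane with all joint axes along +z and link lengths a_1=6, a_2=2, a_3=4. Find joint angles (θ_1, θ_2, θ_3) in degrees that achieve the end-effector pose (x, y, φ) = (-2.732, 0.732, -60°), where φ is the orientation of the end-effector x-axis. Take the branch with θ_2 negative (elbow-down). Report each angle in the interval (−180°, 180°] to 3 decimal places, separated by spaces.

wrist centre = target − a_3·(cos φ, sin φ) = (-4.7320, 4.1961)
cos θ_2 = (39.9991−6²−2²)/(2·6·2) = -0.0000; θ_2 = -90.0022° (elbow-down)
β = atan2(4.1961,-4.7320) = 138.4350°; ψ = atan2(-2.0000,5.9999) = -18.4352°
θ_1 = β − ψ = 156.8702°
θ_3 = φ − θ_1 − θ_2 = -126.8680° (wrapped to (-180°,180°])

156.870 -90.002 -126.868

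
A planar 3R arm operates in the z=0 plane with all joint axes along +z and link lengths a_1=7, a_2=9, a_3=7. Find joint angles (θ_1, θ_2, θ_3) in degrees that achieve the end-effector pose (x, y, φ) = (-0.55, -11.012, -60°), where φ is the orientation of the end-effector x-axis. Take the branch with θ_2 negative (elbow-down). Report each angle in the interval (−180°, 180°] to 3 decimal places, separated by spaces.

-44.997 -135.001 119.998

wrist centre = target − a_3·(cos φ, sin φ) = (-4.0500, -4.9498)
cos θ_2 = (40.9032−7²−9²)/(2·7·9) = -0.7071; θ_2 = -135.0008° (elbow-down)
β = atan2(-4.9498,-4.0500) = -129.2904°; ψ = atan2(-6.3639,0.6359) = -84.2933°
θ_1 = β − ψ = -44.9971°
θ_3 = φ − θ_1 − θ_2 = 119.9979° (wrapped to (-180°,180°])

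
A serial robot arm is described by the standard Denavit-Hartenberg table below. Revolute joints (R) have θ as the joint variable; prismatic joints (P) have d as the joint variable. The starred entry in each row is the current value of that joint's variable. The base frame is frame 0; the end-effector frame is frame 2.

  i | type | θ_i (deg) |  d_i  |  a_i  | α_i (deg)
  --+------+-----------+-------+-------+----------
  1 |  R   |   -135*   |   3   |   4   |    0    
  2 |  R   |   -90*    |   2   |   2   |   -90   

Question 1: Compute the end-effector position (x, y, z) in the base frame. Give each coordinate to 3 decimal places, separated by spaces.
-4.243 -1.414 5.000

after link 1: o_1 = (-2.8284, -2.8284, 3.0000)
after link 2: o_2 = (-4.2426, -1.4142, 5.0000)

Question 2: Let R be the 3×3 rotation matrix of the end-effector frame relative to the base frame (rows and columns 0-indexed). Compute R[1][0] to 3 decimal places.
0.707

End-effector x-axis (col 0 of R) = (-0.7071,0.7071,0.0000)
R[1][0] = 0.7071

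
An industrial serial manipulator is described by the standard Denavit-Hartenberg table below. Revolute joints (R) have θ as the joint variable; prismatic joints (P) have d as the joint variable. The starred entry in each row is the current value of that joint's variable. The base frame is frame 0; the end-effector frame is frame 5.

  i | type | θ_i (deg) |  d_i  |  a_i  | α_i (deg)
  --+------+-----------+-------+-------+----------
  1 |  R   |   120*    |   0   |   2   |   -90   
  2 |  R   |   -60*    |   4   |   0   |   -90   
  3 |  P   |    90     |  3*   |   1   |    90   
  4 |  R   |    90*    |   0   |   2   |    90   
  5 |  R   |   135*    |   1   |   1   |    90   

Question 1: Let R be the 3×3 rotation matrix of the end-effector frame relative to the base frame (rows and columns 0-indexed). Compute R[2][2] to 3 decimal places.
End-effector z-axis (col 2 of R) = (-0.4830,0.8365,0.2588)
R[2][2] = 0.2588

0.259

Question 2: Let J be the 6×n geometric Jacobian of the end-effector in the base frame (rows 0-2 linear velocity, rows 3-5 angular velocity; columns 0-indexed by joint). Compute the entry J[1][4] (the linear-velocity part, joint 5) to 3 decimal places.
-0.837

axis z_4 = (0.8660,0.5000,0.0000); lever o_n−o_4 = (0.9954,0.2759,0.9659)
cross product → J_v[:, 4] = (0.4830,-0.8365,-0.2588)
J_ω[:, 4] = z_4
entry J[1][4] = -0.8365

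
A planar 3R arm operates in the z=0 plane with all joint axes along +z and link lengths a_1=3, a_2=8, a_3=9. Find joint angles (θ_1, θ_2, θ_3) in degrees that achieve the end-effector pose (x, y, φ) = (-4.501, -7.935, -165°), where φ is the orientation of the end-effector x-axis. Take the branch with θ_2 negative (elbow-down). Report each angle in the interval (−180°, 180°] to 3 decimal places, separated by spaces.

wrist centre = target − a_3·(cos φ, sin φ) = (4.1923, -5.6056)
cos θ_2 = (48.9987−3²−8²)/(2·3·8) = -0.5000; θ_2 = -120.0018° (elbow-down)
β = atan2(-5.6056,4.1923) = -53.2080°; ψ = atan2(-6.9281,-1.0002) = -98.2151°
θ_1 = β − ψ = 45.0071°
θ_3 = φ − θ_1 − θ_2 = -90.0054° (wrapped to (-180°,180°])

45.007 -120.002 -90.005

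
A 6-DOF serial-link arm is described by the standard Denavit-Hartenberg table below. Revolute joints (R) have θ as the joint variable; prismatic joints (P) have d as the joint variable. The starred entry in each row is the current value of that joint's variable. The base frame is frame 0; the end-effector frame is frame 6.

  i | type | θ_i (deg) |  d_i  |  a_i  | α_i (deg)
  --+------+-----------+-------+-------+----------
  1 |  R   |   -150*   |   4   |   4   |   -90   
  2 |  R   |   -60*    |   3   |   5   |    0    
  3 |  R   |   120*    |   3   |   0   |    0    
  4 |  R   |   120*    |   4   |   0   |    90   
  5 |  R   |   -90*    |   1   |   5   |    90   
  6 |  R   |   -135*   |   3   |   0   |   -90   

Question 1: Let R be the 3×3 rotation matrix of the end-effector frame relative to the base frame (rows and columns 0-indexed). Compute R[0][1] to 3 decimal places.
0.866

End-effector y-axis (col 1 of R) = (0.8660,0.5000,-0.0000)
R[0][1] = 0.8660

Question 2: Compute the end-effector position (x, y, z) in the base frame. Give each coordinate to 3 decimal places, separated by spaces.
-5.727 -9.080 7.330

after link 1: o_1 = (-3.4641, -2.0000, 4.0000)
after link 2: o_2 = (-4.1292, -5.8481, 8.3301)
after link 3: o_3 = (-2.6292, -8.4462, 8.3301)
after link 4: o_4 = (-0.6292, -11.9103, 8.3301)
after link 5: o_5 = (-3.1292, -7.5801, 7.3301)
after link 6: o_6 = (-5.7272, -9.0801, 7.3301)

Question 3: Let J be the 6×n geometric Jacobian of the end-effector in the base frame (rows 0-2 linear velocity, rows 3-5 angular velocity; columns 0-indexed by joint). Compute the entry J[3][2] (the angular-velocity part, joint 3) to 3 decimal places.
axis z_2 = (0.5000,-0.8660,0.0000); lever o_n−o_2 = (-1.5981,-3.2321,-1.0000)
cross product → J_v[:, 2] = (0.8660,0.5000,-3.0000)
J_ω[:, 2] = z_2
entry J[3][2] = 0.5000

0.500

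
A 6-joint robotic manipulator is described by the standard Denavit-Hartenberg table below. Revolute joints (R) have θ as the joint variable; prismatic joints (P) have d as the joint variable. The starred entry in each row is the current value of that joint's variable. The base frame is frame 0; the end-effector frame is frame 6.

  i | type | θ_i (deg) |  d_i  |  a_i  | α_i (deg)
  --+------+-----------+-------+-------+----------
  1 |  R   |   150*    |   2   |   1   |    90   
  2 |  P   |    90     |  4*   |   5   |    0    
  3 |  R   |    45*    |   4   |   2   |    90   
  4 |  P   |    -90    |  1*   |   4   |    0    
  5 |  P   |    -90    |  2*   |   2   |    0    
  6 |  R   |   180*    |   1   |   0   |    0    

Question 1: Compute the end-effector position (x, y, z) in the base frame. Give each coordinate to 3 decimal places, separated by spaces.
-1.316 5.378 9.828

after link 1: o_1 = (-0.8660, 0.5000, 2.0000)
after link 2: o_2 = (1.1340, 3.9641, 7.0000)
after link 3: o_3 = (4.3587, 6.7211, 8.4142)
after link 4: o_4 = (1.7463, 3.6105, 9.1213)
after link 5: o_5 = (-0.7031, 5.0248, 9.1213)
after link 6: o_6 = (-1.3155, 5.3783, 9.8284)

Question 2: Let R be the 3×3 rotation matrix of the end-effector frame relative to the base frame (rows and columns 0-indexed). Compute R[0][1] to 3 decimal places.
0.500

End-effector y-axis (col 1 of R) = (0.5000,0.8660,0.0000)
R[0][1] = 0.5000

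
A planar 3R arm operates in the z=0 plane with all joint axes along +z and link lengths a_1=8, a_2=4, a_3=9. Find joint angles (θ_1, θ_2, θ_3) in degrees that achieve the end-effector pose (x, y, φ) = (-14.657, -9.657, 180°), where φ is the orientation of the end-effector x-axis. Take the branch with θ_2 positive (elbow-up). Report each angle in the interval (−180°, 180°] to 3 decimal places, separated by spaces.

-134.999 44.994 -89.996

wrist centre = target − a_3·(cos φ, sin φ) = (-5.6570, -9.6570)
cos θ_2 = (125.2593−8²−4²)/(2·8·4) = 0.7072; θ_2 = 44.9943° (elbow-up)
β = atan2(-9.6570,-5.6570) = -120.3615°; ψ = atan2(2.8281,10.8287) = 14.6371°
θ_1 = β − ψ = -134.9985°
θ_3 = φ − θ_1 − θ_2 = -89.9958° (wrapped to (-180°,180°])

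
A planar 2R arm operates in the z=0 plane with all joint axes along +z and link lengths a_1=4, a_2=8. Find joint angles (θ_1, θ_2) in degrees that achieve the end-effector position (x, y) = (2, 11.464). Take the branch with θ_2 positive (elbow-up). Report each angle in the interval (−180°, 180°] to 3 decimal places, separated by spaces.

59.997 30.004

cos θ_2 = (135.4233−4²−8²)/(2·4·8) = 0.8660; θ_2 = 30.0042° (elbow-up)
β = atan2(11.4640,2.0000) = 80.1038°; ψ = atan2(4.0005,10.9279) = 20.1067°
θ_1 = β − ψ = 59.9971°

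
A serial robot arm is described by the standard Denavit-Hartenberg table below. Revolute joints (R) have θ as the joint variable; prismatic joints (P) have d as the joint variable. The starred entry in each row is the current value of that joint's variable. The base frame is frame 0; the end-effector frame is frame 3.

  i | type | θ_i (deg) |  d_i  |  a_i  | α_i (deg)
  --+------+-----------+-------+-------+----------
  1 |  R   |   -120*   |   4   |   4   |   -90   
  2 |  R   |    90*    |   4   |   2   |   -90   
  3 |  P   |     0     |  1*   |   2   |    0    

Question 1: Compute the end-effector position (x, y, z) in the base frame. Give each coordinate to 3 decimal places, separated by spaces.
1.964 -4.598 0.000

after link 1: o_1 = (-2.0000, -3.4641, 4.0000)
after link 2: o_2 = (1.4641, -5.4641, 2.0000)
after link 3: o_3 = (1.9641, -4.5981, 0.0000)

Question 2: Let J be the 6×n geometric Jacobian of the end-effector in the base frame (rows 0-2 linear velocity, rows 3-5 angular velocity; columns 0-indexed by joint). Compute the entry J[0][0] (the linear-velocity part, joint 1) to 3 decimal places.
4.598

axis z_0 = ẑ; lever o_n−o_0 = (1.9641,-4.5981,0.0000)
cross product → J_v[:, 0] = (4.5981,1.9641,-0.0000)
J_ω[:, 0] = z_0
entry J[0][0] = 4.5981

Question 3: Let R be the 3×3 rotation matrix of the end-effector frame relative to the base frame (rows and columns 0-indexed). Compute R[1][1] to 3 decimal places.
End-effector y-axis (col 1 of R) = (-0.8660,0.5000,-0.0000)
R[1][1] = 0.5000

0.500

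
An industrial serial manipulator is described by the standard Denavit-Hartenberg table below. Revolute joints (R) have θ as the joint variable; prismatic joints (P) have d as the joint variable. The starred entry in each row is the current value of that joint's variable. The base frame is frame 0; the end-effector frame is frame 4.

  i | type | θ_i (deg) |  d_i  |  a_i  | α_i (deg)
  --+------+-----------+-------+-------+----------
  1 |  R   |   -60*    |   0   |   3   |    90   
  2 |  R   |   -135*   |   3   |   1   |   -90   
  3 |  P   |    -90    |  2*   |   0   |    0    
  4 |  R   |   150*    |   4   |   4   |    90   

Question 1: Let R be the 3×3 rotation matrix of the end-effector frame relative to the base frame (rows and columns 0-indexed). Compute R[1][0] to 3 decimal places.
End-effector x-axis (col 0 of R) = (0.5732,0.7392,-0.3536)
R[1][0] = 0.7392

0.739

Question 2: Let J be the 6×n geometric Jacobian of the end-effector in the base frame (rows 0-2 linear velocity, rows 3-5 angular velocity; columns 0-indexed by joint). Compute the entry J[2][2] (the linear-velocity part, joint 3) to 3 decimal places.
prismatic axis z_2 = (0.3536,-0.6124,-0.7071)
J_v[:, 2] = z_2; J_ω[:, 2] = (0,0,0)
entry J[2][2] = -0.7071

-0.707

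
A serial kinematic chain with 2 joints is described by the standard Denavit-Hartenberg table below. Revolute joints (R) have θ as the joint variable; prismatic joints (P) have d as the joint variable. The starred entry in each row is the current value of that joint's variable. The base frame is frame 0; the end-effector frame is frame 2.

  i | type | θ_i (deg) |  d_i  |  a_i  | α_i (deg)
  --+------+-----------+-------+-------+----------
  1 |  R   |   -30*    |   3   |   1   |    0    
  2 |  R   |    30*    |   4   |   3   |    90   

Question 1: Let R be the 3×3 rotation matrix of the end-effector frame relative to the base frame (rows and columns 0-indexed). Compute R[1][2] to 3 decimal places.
-1.000

End-effector z-axis (col 2 of R) = (0.0000,-1.0000,0.0000)
R[1][2] = -1.0000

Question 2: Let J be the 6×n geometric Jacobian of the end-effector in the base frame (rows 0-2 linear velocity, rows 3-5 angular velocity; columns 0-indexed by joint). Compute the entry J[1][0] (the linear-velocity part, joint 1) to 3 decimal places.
axis z_0 = ẑ; lever o_n−o_0 = (3.8660,-0.5000,7.0000)
cross product → J_v[:, 0] = (0.5000,3.8660,-0.0000)
J_ω[:, 0] = z_0
entry J[1][0] = 3.8660

3.866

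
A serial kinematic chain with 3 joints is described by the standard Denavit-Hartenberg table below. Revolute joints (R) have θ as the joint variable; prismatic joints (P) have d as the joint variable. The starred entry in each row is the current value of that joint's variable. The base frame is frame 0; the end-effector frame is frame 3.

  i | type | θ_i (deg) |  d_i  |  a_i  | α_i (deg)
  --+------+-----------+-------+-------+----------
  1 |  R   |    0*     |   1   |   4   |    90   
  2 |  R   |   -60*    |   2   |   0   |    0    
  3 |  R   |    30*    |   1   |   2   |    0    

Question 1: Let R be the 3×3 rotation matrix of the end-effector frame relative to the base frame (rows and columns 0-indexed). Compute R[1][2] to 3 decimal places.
-1.000

End-effector z-axis (col 2 of R) = (0.0000,-1.0000,0.0000)
R[1][2] = -1.0000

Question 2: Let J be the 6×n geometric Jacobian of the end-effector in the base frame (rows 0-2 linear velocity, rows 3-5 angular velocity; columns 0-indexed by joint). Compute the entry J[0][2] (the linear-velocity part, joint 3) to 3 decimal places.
axis z_2 = (0.0000,-1.0000,0.0000); lever o_n−o_2 = (1.7321,-1.0000,-1.0000)
cross product → J_v[:, 2] = (1.0000,0.0000,1.7321)
J_ω[:, 2] = z_2
entry J[0][2] = 1.0000

1.000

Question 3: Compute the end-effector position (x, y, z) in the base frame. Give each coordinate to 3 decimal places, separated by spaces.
5.732 -3.000 0.000

after link 1: o_1 = (4.0000, 0.0000, 1.0000)
after link 2: o_2 = (4.0000, -2.0000, 1.0000)
after link 3: o_3 = (5.7321, -3.0000, 0.0000)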